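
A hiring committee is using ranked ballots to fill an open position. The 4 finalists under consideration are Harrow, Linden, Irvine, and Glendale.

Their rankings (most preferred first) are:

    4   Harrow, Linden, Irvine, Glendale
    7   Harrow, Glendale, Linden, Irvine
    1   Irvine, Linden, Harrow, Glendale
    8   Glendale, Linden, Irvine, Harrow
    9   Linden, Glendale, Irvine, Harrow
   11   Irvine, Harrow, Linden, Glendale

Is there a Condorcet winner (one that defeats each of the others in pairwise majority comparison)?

No

Head-to-head results (40 voters total):
Harrow vs Linden: Harrow wins 22–18.
Harrow vs Irvine: Irvine wins 29–11.
Harrow vs Glendale: Harrow wins 23–17.
Linden vs Irvine: Linden wins 28–12.
Linden vs Glendale: Linden wins 25–15.
Irvine vs Glendale: Glendale wins 24–16.
No candidate beats all others: Harrow beats Linden beats Irvine beats Harrow, a majority cycle.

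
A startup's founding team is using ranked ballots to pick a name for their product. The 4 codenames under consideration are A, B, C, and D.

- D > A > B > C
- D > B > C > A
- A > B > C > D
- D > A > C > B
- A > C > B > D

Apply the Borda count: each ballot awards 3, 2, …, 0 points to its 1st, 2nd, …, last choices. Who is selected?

A

Borda scores:
  A: 2 + 0 + 3 + 2 + 3 = 10
  B: 1 + 2 + 2 + 0 + 1 = 6
  C: 0 + 1 + 1 + 1 + 2 = 5
  D: 3 + 3 + 0 + 3 + 0 = 9
A has the highest total.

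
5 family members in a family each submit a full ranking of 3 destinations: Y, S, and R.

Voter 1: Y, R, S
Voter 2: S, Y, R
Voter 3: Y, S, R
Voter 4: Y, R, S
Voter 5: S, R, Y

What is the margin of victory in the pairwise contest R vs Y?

3

Ballots ranking R above Y: 1.
Ballots ranking Y above R: 4.
Y wins 4–1, a margin of 3.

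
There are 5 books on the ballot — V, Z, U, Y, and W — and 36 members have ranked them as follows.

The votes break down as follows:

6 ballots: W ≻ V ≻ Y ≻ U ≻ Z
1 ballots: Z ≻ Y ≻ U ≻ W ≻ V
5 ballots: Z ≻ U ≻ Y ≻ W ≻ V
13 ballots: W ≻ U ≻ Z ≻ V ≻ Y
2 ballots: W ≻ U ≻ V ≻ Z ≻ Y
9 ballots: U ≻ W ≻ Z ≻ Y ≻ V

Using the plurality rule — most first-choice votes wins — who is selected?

W

First-place vote totals:
  V: 0
  Z: 6
  U: 9
  Y: 0
  W: 21
W has the most first-place votes.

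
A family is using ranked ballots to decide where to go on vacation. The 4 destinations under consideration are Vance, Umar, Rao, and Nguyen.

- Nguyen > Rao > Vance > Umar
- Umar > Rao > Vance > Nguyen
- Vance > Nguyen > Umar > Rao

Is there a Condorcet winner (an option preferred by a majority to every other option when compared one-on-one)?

Head-to-head results (3 voters total):
Vance vs Umar: Vance wins 2–1.
Vance vs Rao: Rao wins 2–1.
Vance vs Nguyen: Vance wins 2–1.
Umar vs Rao: Umar wins 2–1.
Umar vs Nguyen: Nguyen wins 2–1.
Rao vs Nguyen: Nguyen wins 2–1.
No candidate beats all others: Vance beats Umar beats Rao beats Vance, a majority cycle.

No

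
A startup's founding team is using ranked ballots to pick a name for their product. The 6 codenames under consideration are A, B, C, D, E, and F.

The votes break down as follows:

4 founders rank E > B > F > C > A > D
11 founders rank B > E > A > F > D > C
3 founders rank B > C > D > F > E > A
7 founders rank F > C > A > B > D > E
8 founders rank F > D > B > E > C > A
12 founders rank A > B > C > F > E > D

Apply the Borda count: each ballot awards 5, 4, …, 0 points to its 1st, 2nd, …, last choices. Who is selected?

B

Borda scores:
  A: 4·1 + 11·3 + 3·0 + 7·3 + 8·0 + 12·5 = 118
  B: 4·4 + 11·5 + 3·5 + 7·2 + 8·3 + 12·4 = 172
  C: 4·2 + 11·0 + 3·4 + 7·4 + 8·1 + 12·3 = 92
  D: 4·0 + 11·1 + 3·3 + 7·1 + 8·4 + 12·0 = 59
  E: 4·5 + 11·4 + 3·1 + 7·0 + 8·2 + 12·1 = 95
  F: 4·3 + 11·2 + 3·2 + 7·5 + 8·5 + 12·2 = 139
B has the highest total.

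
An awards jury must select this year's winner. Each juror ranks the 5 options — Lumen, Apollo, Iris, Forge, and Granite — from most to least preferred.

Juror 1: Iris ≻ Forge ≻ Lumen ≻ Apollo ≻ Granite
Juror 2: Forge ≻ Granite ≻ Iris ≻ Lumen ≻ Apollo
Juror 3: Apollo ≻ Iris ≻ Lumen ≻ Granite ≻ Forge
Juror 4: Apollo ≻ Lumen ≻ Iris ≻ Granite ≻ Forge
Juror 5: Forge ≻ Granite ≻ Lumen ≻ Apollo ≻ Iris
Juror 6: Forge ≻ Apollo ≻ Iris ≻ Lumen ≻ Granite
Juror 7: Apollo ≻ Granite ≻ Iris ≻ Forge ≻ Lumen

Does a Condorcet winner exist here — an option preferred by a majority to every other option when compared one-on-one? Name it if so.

Head-to-head results (7 voters total):
Lumen vs Apollo: Apollo wins 4–3.
Lumen vs Iris: Iris wins 5–2.
Lumen vs Forge: Forge wins 5–2.
Lumen vs Granite: Lumen wins 4–3.
Apollo vs Iris: Apollo wins 5–2.
Apollo vs Forge: Forge wins 4–3.
Apollo vs Granite: Apollo wins 5–2.
Iris vs Forge: Iris wins 4–3.
Iris vs Granite: Iris wins 4–3.
Forge vs Granite: Forge wins 4–3.
No candidate beats all others: Apollo beats Iris beats Forge beats Apollo, a majority cycle.

There is no Condorcet winner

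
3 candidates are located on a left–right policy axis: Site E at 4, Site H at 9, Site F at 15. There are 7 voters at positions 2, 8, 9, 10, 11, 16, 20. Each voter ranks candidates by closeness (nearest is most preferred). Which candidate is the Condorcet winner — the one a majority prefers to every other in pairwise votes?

With single-peaked preferences on a line, the Condorcet winner is the candidate closest to the median voter.
The median voter (position 10) is closest to Site H at 9.
Check: Site H vs Site F — voters closer to Site H: 5 of 7.

Site H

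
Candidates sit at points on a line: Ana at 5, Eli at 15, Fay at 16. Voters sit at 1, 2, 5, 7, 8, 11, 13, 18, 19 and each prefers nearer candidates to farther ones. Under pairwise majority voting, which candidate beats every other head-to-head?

With single-peaked preferences on a line, the Condorcet winner is the candidate closest to the median voter.
The median voter (position 8) is closest to Ana at 5.
Check: Ana vs Eli — voters closer to Ana: 5 of 9.

Ana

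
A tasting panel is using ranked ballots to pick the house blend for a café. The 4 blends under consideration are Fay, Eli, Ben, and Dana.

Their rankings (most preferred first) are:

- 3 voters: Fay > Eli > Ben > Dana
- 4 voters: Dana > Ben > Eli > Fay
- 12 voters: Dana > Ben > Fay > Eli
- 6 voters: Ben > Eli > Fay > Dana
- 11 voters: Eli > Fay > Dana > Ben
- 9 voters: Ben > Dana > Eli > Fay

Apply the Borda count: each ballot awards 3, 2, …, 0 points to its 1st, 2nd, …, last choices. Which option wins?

Ben

Borda scores:
  Fay: 3·3 + 4·0 + 12·1 + 6·1 + 11·2 + 9·0 = 49
  Eli: 3·2 + 4·1 + 12·0 + 6·2 + 11·3 + 9·1 = 64
  Ben: 3·1 + 4·2 + 12·2 + 6·3 + 11·0 + 9·3 = 80
  Dana: 3·0 + 4·3 + 12·3 + 6·0 + 11·1 + 9·2 = 77
Ben has the highest total.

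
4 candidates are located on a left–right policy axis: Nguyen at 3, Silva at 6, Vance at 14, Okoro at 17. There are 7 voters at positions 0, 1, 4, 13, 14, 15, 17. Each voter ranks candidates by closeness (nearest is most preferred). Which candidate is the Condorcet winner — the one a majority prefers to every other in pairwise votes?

With single-peaked preferences on a line, the Condorcet winner is the candidate closest to the median voter.
The median voter (position 13) is closest to Vance at 14.
Check: Vance vs Silva — voters closer to Vance: 4 of 7.

Vance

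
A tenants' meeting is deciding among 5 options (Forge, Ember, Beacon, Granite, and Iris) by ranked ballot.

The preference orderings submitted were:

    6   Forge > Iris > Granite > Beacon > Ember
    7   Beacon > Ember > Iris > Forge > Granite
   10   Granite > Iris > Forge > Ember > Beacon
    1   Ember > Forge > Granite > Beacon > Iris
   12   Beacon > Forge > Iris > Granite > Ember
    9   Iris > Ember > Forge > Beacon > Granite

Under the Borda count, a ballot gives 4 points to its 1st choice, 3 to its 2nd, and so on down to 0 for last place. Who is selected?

Borda scores:
  Forge: 6·4 + 7·1 + 10·2 + 3 + 12·3 + 9·2 = 108
  Ember: 6·0 + 7·3 + 10·1 + 4 + 12·0 + 9·3 = 62
  Beacon: 6·1 + 7·4 + 10·0 + 1 + 12·4 + 9·1 = 92
  Granite: 6·2 + 7·0 + 10·4 + 2 + 12·1 + 9·0 = 66
  Iris: 6·3 + 7·2 + 10·3 + 0 + 12·2 + 9·4 = 122
Iris has the highest total.

Iris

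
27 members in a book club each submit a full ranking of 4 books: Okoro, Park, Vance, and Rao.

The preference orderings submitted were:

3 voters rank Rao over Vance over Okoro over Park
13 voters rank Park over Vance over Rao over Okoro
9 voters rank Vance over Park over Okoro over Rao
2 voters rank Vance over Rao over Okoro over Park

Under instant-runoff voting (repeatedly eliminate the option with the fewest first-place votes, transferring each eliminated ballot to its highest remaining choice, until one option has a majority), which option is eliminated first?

Okoro

Round 1: Park 13, Vance 11, Rao 3, Okoro 0. Okoro has the fewest and is eliminated.
Round 2: Park 13, Vance 11, Rao 3. Rao has the fewest and is eliminated.
Round 3: Vance 14, Park 13. Vance has a majority.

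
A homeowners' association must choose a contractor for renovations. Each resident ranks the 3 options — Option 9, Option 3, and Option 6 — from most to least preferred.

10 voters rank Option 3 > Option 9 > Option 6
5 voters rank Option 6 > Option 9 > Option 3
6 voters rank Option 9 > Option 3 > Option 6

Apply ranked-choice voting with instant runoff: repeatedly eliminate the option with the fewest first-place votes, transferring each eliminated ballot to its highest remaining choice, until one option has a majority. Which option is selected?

Option 9

Round 1: Option 3 10, Option 9 6, Option 6 5. Option 6 has the fewest and is eliminated.
Round 2: Option 9 11, Option 3 10. Option 9 has a majority.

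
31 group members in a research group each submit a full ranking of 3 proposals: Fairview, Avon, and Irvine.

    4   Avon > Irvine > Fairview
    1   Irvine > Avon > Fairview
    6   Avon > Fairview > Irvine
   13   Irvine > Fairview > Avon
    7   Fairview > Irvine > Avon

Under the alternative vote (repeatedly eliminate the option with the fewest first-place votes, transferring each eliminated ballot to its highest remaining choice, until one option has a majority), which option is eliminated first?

Fairview

Round 1: Irvine 14, Avon 10, Fairview 7. Fairview has the fewest and is eliminated.
Round 2: Irvine 21, Avon 10. Irvine has a majority.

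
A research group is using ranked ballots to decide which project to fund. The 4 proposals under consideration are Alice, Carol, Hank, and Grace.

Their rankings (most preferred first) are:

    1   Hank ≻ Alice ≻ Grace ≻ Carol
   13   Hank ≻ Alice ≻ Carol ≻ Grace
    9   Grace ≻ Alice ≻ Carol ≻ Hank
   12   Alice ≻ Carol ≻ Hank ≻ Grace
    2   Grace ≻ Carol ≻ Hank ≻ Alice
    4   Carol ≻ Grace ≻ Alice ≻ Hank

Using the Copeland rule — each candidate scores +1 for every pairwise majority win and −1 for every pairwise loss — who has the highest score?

Pairwise results:
  Alice vs Carol: Alice wins 35–6.
  Alice vs Hank: Alice wins 25–16.
  Alice vs Grace: Alice wins 26–15.
  Carol vs Hank: Carol wins 27–14.
  Carol vs Grace: Carol wins 29–12.
  Hank vs Grace: Hank wins 26–15.
Copeland scores (wins − losses):
  Alice: 3 − 0 = 3
  Carol: 2 − 1 = 1
  Hank: 1 − 2 = -1
  Grace: 0 − 3 = -3
Alice has the best Copeland score.

Alice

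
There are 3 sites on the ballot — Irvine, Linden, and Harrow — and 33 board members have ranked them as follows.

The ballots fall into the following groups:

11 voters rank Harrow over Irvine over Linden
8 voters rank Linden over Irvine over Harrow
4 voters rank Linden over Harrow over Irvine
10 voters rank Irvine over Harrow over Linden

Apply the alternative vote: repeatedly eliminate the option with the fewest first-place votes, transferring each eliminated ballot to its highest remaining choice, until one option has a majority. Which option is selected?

Harrow

Round 1: Linden 12, Harrow 11, Irvine 10. Irvine has the fewest and is eliminated.
Round 2: Harrow 21, Linden 12. Harrow has a majority.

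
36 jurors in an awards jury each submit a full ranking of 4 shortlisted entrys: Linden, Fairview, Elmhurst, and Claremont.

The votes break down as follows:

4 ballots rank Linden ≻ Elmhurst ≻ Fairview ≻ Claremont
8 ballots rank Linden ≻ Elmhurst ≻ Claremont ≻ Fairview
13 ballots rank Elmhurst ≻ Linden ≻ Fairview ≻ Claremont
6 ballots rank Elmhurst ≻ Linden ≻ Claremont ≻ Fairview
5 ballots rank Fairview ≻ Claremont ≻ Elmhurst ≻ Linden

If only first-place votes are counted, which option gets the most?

Elmhurst

First-place vote totals:
  Linden: 12
  Fairview: 5
  Elmhurst: 19
  Claremont: 0
Elmhurst has the most first-place votes.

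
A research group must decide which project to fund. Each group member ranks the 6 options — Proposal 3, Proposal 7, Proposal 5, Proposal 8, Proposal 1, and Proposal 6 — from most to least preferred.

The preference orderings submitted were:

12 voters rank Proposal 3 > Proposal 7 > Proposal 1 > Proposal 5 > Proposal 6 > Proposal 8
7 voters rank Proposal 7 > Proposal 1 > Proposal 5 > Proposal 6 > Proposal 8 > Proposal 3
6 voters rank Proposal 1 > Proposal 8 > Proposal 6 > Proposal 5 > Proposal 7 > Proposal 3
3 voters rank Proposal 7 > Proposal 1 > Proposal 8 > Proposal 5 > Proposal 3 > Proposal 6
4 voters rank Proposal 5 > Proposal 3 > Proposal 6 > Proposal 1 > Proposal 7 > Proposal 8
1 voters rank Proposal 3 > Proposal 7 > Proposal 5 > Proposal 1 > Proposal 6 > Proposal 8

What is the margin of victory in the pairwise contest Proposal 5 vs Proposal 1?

23

Ballots ranking Proposal 5 above Proposal 1: 4+1 = 5.
Ballots ranking Proposal 1 above Proposal 5: 12+7+6+3 = 28.
Proposal 1 wins 28–5, a margin of 23.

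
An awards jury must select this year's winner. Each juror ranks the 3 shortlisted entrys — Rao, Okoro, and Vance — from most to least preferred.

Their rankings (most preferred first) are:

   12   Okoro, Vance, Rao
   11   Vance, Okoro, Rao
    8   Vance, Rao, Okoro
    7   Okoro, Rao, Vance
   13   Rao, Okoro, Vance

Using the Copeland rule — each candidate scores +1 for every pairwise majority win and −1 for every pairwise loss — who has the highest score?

Okoro

Pairwise results:
  Rao vs Okoro: Okoro wins 30–21.
  Rao vs Vance: Vance wins 31–20.
  Okoro vs Vance: Okoro wins 32–19.
Copeland scores (wins − losses):
  Rao: 0 − 2 = -2
  Okoro: 2 − 0 = 2
  Vance: 1 − 1 = 0
Okoro has the best Copeland score.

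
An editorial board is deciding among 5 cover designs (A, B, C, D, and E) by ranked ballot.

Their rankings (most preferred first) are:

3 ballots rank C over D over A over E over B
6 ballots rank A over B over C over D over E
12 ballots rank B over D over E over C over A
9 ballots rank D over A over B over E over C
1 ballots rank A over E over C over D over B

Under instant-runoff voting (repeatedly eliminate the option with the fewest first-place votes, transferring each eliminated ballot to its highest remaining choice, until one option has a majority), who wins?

Round 1: B 12, D 9, A 7, C 3, E 0. E has the fewest and is eliminated.
Round 2: B 12, D 9, A 7, C 3. C has the fewest and is eliminated.
Round 3: B 12, D 12, A 7. A has the fewest and is eliminated.
Round 4: B 18, D 13. B has a majority.

B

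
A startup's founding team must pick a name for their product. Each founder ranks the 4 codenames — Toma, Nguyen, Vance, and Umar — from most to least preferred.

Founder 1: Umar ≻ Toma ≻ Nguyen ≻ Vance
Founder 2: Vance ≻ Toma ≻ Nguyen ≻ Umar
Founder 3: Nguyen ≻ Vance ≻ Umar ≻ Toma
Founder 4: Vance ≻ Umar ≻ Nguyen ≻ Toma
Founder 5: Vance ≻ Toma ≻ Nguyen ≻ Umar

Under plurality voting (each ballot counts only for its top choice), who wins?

Vance

First-place vote totals:
  Toma: 0
  Nguyen: 1
  Vance: 3
  Umar: 1
Vance has the most first-place votes.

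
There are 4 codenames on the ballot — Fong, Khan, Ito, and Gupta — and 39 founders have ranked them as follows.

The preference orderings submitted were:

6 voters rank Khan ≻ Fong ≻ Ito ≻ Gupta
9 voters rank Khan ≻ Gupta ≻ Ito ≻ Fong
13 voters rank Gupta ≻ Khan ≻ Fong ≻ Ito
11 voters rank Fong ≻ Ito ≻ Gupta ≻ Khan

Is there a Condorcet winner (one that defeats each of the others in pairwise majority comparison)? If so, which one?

Gupta

Head-to-head results (39 voters total):
Fong vs Khan: Khan wins 28–11.
Fong vs Ito: Fong wins 30–9.
Fong vs Gupta: Gupta wins 22–17.
Khan vs Ito: Khan wins 28–11.
Khan vs Gupta: Gupta wins 24–15.
Ito vs Gupta: Gupta wins 22–17.
Gupta beats each rival — Fong (22–17), Khan (24–15), Ito (22–17) — so Gupta is the Condorcet winner.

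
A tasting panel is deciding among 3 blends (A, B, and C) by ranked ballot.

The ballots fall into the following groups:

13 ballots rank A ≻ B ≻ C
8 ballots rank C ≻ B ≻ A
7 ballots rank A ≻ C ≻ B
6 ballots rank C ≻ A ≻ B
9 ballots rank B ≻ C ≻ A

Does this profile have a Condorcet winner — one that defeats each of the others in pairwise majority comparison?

Head-to-head results (43 voters total):
A vs B: A wins 26–17.
A vs C: C wins 23–20.
B vs C: B wins 22–21.
No candidate beats all others: A beats B beats C beats A, a majority cycle.

No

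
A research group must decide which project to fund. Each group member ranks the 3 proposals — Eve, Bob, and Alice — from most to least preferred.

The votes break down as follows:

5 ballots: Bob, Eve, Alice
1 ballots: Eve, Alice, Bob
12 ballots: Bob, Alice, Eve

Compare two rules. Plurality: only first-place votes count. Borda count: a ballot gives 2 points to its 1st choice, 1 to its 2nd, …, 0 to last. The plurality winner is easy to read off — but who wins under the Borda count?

Plurality first-place counts: Eve 1, Bob 17, Alice 0 → Bob.
Borda totals: Eve 7, Bob 34, Alice 13 → Bob.

Bob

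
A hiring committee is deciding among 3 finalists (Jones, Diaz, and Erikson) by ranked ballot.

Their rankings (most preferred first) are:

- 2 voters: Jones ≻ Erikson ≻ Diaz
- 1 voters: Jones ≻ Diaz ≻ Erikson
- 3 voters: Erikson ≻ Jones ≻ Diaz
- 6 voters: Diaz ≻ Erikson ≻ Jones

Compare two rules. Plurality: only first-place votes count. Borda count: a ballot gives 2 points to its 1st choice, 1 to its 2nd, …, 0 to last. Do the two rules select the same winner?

No

Plurality first-place counts: Jones 3, Diaz 6, Erikson 3 → Diaz.
Borda totals: Jones 9, Diaz 13, Erikson 14 → Erikson.
The two rules disagree: plurality picks Diaz, Borda picks Erikson.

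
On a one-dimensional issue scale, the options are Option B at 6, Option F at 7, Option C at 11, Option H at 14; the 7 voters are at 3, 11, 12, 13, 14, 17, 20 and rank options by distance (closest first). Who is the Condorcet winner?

With single-peaked preferences on a line, the Condorcet winner is the candidate closest to the median voter.
The median voter (position 13) is closest to Option H at 14.
Check: Option H vs Option F — voters closer to Option H: 6 of 7.

Option H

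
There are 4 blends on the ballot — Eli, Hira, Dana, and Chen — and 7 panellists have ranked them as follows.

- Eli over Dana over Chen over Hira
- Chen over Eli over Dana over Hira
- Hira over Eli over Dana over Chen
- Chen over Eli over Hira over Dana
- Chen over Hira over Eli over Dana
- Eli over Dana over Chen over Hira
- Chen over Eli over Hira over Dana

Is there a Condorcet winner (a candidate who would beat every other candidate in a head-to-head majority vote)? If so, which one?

Head-to-head results (7 voters total):
Eli vs Hira: Eli wins 5–2.
Eli vs Dana: Eli wins 7–0.
Eli vs Chen: Chen wins 4–3.
Hira vs Dana: Hira wins 4–3.
Hira vs Chen: Chen wins 6–1.
Dana vs Chen: Chen wins 4–3.
Chen beats each rival — Eli (4–3), Hira (6–1), Dana (4–3) — so Chen is the Condorcet winner.

Chen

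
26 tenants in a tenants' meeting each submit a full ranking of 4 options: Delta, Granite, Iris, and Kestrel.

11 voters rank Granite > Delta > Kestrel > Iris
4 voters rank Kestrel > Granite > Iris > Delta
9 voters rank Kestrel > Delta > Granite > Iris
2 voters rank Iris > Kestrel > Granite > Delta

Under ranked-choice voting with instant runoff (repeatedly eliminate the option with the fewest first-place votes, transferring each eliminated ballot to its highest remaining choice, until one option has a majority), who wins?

Kestrel

Round 1: Kestrel 13, Granite 11, Iris 2, Delta 0. Delta has the fewest and is eliminated.
Round 2: Kestrel 13, Granite 11, Iris 2. Iris has the fewest and is eliminated.
Round 3: Kestrel 15, Granite 11. Kestrel has a majority.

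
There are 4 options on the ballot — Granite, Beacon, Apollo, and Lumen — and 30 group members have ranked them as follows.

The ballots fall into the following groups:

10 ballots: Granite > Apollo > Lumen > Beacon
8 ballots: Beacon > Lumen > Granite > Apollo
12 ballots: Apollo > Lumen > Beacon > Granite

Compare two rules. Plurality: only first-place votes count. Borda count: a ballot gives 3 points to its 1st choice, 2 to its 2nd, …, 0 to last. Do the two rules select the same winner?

Yes

Plurality first-place counts: Granite 10, Beacon 8, Apollo 12, Lumen 0 → Apollo.
Borda totals: Granite 38, Beacon 36, Apollo 56, Lumen 50 → Apollo.
The two rules agree on Apollo.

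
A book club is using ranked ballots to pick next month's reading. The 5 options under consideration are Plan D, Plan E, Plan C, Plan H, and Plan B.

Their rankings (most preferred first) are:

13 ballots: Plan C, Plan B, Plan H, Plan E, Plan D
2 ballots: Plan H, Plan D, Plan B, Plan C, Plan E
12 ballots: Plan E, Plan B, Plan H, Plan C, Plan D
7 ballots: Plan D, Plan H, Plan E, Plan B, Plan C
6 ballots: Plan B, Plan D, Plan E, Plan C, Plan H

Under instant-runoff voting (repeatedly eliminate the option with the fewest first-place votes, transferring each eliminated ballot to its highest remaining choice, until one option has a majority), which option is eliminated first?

Plan H

Round 1: Plan C 13, Plan E 12, Plan D 7, Plan B 6, Plan H 2. Plan H has the fewest and is eliminated.
Round 2: Plan C 13, Plan E 12, Plan D 9, Plan B 6. Plan B has the fewest and is eliminated.
Round 3: Plan D 15, Plan C 13, Plan E 12. Plan E has the fewest and is eliminated.
Round 4: Plan C 25, Plan D 15. Plan C has a majority.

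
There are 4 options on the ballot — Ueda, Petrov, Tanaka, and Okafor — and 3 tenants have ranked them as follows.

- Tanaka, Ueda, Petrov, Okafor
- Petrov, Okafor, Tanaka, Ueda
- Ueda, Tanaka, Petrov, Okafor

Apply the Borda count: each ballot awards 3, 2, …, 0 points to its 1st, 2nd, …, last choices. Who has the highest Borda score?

Borda scores:
  Ueda: 2 + 0 + 3 = 5
  Petrov: 1 + 3 + 1 = 5
  Tanaka: 3 + 1 + 2 = 6
  Okafor: 0 + 2 + 0 = 2
Tanaka has the highest total.

Tanaka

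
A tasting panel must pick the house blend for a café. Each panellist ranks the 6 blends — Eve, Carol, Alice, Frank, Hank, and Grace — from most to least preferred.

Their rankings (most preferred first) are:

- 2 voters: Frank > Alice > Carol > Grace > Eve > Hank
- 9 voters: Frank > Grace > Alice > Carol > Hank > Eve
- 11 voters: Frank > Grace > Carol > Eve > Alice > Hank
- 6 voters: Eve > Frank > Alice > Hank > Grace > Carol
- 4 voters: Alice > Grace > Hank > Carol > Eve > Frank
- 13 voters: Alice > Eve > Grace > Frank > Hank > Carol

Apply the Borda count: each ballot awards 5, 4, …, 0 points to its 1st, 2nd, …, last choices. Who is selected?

Frank

Borda scores:
  Eve: 2·1 + 9·0 + 11·2 + 6·5 + 4·1 + 13·4 = 110
  Carol: 2·3 + 9·2 + 11·3 + 6·0 + 4·2 + 13·0 = 65
  Alice: 2·4 + 9·3 + 11·1 + 6·3 + 4·5 + 13·5 = 149
  Frank: 2·5 + 9·5 + 11·5 + 6·4 + 4·0 + 13·2 = 160
  Hank: 2·0 + 9·1 + 11·0 + 6·2 + 4·3 + 13·1 = 46
  Grace: 2·2 + 9·4 + 11·4 + 6·1 + 4·4 + 13·3 = 145
Frank has the highest total.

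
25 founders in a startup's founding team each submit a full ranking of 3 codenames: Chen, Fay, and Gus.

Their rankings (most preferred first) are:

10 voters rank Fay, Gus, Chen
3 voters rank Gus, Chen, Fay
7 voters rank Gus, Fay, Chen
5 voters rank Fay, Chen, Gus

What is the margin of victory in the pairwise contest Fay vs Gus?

Ballots ranking Fay above Gus: 10+5 = 15.
Ballots ranking Gus above Fay: 3+7 = 10.
Fay wins 15–10, a margin of 5.

5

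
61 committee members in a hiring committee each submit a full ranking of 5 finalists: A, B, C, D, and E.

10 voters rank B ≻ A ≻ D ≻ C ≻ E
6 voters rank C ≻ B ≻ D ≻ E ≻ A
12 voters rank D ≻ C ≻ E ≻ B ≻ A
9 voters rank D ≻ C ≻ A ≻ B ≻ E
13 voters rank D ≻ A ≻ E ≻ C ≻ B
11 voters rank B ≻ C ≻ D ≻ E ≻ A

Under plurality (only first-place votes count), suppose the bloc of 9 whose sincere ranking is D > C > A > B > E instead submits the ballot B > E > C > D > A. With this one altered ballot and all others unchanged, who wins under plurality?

First-place totals with the altered ballot: A 0, B 30, C 6, D 25, E 0.
The switch changes the winner from D to B.

B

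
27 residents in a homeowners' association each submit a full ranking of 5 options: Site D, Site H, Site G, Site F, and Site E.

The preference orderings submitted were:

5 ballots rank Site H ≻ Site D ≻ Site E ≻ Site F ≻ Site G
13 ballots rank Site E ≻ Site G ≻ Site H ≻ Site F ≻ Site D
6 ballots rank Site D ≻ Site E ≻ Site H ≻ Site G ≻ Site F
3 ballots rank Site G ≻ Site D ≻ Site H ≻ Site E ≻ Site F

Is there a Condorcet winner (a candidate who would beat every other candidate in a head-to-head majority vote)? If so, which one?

Head-to-head results (27 voters total):
Site D vs Site H: Site H wins 18–9.
Site D vs Site G: Site G wins 16–11.
Site D vs Site F: Site D wins 14–13.
Site D vs Site E: Site D wins 14–13.
Site H vs Site G: Site G wins 16–11.
Site H vs Site F: Site H wins 27–0.
Site H vs Site E: Site E wins 19–8.
Site G vs Site F: Site G wins 22–5.
Site G vs Site E: Site E wins 24–3.
Site F vs Site E: Site E wins 27–0.
No candidate beats all others: Site D beats Site E beats Site H beats Site D, a majority cycle.

There is no Condorcet winner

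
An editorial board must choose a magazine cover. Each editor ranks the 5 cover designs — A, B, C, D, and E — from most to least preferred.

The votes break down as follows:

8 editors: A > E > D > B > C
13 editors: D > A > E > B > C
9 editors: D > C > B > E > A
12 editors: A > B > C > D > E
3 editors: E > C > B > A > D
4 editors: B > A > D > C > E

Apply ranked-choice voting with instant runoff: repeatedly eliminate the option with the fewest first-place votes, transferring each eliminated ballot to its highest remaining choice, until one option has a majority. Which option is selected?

Round 1: D 22, A 20, B 4, E 3, C 0. C has the fewest and is eliminated.
Round 2: D 22, A 20, B 4, E 3. E has the fewest and is eliminated.
Round 3: D 22, A 20, B 7. B has the fewest and is eliminated.
Round 4: A 27, D 22. A has a majority.

A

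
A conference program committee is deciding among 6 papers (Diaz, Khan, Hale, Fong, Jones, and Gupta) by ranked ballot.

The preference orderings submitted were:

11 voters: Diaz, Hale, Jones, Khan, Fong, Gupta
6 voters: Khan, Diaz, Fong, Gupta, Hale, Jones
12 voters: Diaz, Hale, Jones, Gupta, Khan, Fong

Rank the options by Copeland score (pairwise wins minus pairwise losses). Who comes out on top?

Pairwise results:
  Diaz vs Khan: Diaz wins 23–6.
  Diaz vs Hale: Diaz wins 29–0.
  Diaz vs Fong: Diaz wins 29–0.
  Diaz vs Jones: Diaz wins 29–0.
  Diaz vs Gupta: Diaz wins 29–0.
  Khan vs Hale: Hale wins 23–6.
  Khan vs Fong: Khan wins 29–0.
  Khan vs Jones: Jones wins 23–6.
  Khan vs Gupta: Khan wins 17–12.
  Hale vs Fong: Hale wins 23–6.
  Hale vs Jones: Hale wins 29–0.
  Hale vs Gupta: Hale wins 23–6.
  Fong vs Jones: Jones wins 23–6.
  Fong vs Gupta: Fong wins 17–12.
  Jones vs Gupta: Jones wins 23–6.
Copeland scores (wins − losses):
  Diaz: 5 − 0 = 5
  Khan: 2 − 3 = -1
  Hale: 4 − 1 = 3
  Fong: 1 − 4 = -3
  Jones: 3 − 2 = 1
  Gupta: 0 − 5 = -5
Diaz has the best Copeland score.

Diaz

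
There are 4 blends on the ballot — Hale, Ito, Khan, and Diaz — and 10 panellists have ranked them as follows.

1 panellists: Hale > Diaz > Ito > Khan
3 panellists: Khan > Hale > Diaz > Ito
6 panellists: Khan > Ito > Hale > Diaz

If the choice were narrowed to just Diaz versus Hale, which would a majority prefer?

Hale

Ballots ranking Diaz above Hale: 0.
Ballots ranking Hale above Diaz: 1+3+6 = 10.
Hale wins the head-to-head, 10–0.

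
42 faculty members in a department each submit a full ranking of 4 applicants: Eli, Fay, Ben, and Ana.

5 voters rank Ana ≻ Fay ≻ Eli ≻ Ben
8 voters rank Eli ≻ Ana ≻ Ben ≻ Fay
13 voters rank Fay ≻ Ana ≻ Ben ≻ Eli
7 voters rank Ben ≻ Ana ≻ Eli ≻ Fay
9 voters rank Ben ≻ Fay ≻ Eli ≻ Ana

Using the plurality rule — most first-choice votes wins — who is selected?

First-place vote totals:
  Eli: 8
  Fay: 13
  Ben: 16
  Ana: 5
Ben has the most first-place votes.

Ben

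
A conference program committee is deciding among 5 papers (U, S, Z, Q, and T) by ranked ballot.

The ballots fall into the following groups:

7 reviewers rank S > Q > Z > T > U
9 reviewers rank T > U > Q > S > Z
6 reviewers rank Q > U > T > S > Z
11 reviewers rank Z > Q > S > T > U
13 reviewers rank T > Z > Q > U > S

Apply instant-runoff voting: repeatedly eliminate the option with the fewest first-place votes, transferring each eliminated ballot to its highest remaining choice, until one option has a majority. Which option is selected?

Round 1: T 22, Z 11, S 7, Q 6, U 0. U has the fewest and is eliminated.
Round 2: T 22, Z 11, S 7, Q 6. Q has the fewest and is eliminated.
Round 3: T 28, Z 11, S 7. T has a majority.

T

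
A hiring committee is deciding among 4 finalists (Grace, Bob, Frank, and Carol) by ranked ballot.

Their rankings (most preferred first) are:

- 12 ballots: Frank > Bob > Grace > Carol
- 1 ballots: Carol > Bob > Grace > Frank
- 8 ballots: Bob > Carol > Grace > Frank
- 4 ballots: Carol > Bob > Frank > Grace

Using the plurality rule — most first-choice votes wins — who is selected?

First-place vote totals:
  Grace: 0
  Bob: 8
  Frank: 12
  Carol: 5
Frank has the most first-place votes.

Frank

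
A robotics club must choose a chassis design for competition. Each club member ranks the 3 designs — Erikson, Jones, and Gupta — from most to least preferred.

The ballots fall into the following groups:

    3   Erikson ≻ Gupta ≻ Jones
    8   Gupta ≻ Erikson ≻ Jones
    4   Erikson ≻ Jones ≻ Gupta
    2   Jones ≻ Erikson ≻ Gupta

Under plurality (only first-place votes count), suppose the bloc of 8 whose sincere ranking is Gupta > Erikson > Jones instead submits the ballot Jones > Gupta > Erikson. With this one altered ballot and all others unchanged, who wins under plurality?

Jones

First-place totals with the altered ballot: Erikson 7, Jones 10, Gupta 0.
The switch changes the winner from Gupta to Jones.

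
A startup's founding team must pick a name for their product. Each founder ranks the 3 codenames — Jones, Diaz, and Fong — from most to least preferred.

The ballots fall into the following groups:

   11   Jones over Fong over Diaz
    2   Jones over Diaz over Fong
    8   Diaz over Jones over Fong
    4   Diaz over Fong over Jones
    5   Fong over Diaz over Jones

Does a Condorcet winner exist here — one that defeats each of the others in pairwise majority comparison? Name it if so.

Head-to-head results (30 voters total):
Jones vs Diaz: Diaz wins 17–13.
Jones vs Fong: Jones wins 21–9.
Diaz vs Fong: Fong wins 16–14.
No candidate beats all others: Jones beats Fong beats Diaz beats Jones, a majority cycle.

There is no Condorcet winner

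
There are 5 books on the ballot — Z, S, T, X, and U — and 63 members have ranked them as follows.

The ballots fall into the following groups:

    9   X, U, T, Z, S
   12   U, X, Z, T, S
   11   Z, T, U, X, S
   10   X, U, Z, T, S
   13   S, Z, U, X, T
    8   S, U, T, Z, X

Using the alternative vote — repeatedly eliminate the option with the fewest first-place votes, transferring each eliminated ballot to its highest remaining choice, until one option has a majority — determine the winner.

Round 1: S 21, X 19, U 12, Z 11, T 0. T has the fewest and is eliminated.
Round 2: S 21, X 19, U 12, Z 11. Z has the fewest and is eliminated.
Round 3: U 23, S 21, X 19. X has the fewest and is eliminated.
Round 4: U 42, S 21. U has a majority.

U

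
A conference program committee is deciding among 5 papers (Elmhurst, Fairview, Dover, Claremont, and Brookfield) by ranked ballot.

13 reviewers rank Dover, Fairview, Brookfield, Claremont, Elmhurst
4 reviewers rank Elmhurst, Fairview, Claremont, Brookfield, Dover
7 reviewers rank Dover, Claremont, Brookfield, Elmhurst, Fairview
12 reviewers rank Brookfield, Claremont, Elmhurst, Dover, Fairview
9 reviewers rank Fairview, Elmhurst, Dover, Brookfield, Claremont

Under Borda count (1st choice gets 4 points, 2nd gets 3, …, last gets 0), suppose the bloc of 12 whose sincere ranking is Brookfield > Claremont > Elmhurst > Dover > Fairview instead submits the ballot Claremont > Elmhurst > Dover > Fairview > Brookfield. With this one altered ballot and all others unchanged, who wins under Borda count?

Borda totals with the altered ballot: Elmhurst 86, Fairview 99, Dover 122, Claremont 90, Brookfield 53.
The winner is unchanged: still Dover.

Dover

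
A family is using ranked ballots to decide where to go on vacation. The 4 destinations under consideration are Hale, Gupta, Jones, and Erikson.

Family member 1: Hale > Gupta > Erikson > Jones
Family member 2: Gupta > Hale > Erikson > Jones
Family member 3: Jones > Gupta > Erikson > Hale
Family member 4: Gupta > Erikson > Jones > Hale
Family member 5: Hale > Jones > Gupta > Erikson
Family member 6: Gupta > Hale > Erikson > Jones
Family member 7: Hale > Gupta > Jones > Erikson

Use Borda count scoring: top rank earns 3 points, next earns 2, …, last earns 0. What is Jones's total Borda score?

Borda scores:
  Hale: 3 + 2 + 0 + 0 + 3 + 2 + 3 = 13
  Gupta: 2 + 3 + 2 + 3 + 1 + 3 + 2 = 16
  Jones: 0 + 0 + 3 + 1 + 2 + 0 + 1 = 7
  Erikson: 1 + 1 + 1 + 2 + 0 + 1 + 0 = 6

7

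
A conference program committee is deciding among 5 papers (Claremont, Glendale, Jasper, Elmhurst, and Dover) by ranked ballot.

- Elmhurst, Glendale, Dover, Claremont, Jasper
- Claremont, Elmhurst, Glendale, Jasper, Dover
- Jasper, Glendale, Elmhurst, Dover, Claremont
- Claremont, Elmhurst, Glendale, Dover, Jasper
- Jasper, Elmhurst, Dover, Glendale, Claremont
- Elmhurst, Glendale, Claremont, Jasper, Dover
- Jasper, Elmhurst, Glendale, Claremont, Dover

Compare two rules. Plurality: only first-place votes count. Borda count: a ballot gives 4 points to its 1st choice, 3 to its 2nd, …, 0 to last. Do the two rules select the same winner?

Plurality first-place counts: Claremont 2, Glendale 0, Jasper 3, Elmhurst 2, Dover 0 → Jasper.
Borda totals: Claremont 12, Glendale 16, Jasper 14, Elmhurst 22, Dover 6 → Elmhurst.
The two rules disagree: plurality picks Jasper, Borda picks Elmhurst.

No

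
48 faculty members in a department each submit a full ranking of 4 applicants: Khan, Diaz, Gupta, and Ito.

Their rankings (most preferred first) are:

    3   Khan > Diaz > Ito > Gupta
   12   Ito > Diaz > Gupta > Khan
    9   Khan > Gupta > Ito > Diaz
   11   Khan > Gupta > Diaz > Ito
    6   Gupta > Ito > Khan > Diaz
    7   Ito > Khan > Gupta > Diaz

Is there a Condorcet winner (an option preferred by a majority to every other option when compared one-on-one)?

Head-to-head results (48 voters total):
Khan vs Diaz: Khan wins 36–12.
Khan vs Gupta: Khan wins 30–18.
Khan vs Ito: Ito wins 25–23.
Diaz vs Gupta: Gupta wins 33–15.
Diaz vs Ito: Ito wins 34–14.
Gupta vs Ito: Gupta wins 26–22.
No candidate beats all others: Khan beats Gupta beats Ito beats Khan, a majority cycle.

No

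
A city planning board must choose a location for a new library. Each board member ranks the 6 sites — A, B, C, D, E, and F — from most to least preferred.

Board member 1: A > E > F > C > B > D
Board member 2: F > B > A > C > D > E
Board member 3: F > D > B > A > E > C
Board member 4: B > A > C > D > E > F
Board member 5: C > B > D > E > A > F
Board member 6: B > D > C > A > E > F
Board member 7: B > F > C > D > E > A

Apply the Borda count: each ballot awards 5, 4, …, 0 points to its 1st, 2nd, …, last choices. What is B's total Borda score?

27

Borda scores:
  A: 5 + 3 + 2 + 4 + 1 + 2 + 0 = 17
  B: 1 + 4 + 3 + 5 + 4 + 5 + 5 = 27
  C: 2 + 2 + 0 + 3 + 5 + 3 + 3 = 18
  D: 0 + 1 + 4 + 2 + 3 + 4 + 2 = 16
  E: 4 + 0 + 1 + 1 + 2 + 1 + 1 = 10
  F: 3 + 5 + 5 + 0 + 0 + 0 + 4 = 17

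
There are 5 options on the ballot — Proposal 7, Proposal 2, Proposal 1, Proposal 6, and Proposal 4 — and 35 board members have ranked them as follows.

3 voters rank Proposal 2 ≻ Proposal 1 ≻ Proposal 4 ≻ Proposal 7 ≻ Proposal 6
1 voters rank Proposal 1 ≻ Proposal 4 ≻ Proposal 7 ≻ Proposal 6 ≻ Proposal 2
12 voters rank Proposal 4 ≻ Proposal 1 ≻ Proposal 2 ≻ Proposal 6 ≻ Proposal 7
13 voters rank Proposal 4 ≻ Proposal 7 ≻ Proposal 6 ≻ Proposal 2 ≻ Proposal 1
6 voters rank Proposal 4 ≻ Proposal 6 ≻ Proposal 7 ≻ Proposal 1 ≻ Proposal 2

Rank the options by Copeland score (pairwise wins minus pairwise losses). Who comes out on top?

Proposal 4

Pairwise results:
  Proposal 7 vs Proposal 2: Proposal 7 wins 20–15.
  Proposal 7 vs Proposal 1: Proposal 7 wins 19–16.
  Proposal 7 vs Proposal 6: Proposal 6 wins 18–17.
  Proposal 7 vs Proposal 4: Proposal 4 wins 35–0.
  Proposal 2 vs Proposal 1: Proposal 1 wins 19–16.
  Proposal 2 vs Proposal 6: Proposal 6 wins 20–15.
  Proposal 2 vs Proposal 4: Proposal 4 wins 32–3.
  Proposal 1 vs Proposal 6: Proposal 6 wins 19–16.
  Proposal 1 vs Proposal 4: Proposal 4 wins 31–4.
  Proposal 6 vs Proposal 4: Proposal 4 wins 35–0.
Copeland scores (wins − losses):
  Proposal 7: 2 − 2 = 0
  Proposal 2: 0 − 4 = -4
  Proposal 1: 1 − 3 = -2
  Proposal 6: 3 − 1 = 2
  Proposal 4: 4 − 0 = 4
Proposal 4 has the best Copeland score.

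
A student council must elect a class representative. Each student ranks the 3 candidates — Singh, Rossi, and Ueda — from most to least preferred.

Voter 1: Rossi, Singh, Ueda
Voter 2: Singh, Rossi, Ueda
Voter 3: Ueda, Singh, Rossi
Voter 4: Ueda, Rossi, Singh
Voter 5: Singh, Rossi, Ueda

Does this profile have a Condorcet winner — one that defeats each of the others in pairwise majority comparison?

Yes

Head-to-head results (5 voters total):
Singh vs Rossi: Singh wins 3–2.
Singh vs Ueda: Singh wins 3–2.
Rossi vs Ueda: Rossi wins 3–2.
Singh beats each rival — Rossi (3–2), Ueda (3–2) — so Singh is the Condorcet winner.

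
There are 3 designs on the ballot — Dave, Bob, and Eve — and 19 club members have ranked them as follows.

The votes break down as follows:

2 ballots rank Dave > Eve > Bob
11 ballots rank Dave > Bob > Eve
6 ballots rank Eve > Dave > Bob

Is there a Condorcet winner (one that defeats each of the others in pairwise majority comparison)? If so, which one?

Head-to-head results (19 voters total):
Dave vs Bob: Dave wins 19–0.
Dave vs Eve: Dave wins 13–6.
Bob vs Eve: Bob wins 11–8.
Dave beats each rival — Bob (19–0), Eve (13–6) — so Dave is the Condorcet winner.

Dave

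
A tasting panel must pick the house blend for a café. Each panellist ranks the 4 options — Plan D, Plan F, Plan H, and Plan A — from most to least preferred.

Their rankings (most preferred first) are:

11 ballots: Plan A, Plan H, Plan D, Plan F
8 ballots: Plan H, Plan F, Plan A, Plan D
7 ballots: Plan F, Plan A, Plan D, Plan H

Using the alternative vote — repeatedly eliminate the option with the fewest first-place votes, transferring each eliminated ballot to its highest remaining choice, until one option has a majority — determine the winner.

Plan A

Round 1: Plan A 11, Plan H 8, Plan F 7, Plan D 0. Plan D has the fewest and is eliminated.
Round 2: Plan A 11, Plan H 8, Plan F 7. Plan F has the fewest and is eliminated.
Round 3: Plan A 18, Plan H 8. Plan A has a majority.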